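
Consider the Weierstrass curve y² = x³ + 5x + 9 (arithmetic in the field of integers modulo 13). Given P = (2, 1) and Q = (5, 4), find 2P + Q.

(7, 6)

First 2P:
Repeated addition: build up to 2P.
2P: tangent at (2, 1): λ = (3·2² + 5)/(2·1) ≡ 4/2. 2⁻¹ ≡ 7 (mod 13), so λ ≡ 4·7 ≡ 2.
  x = λ² - 2 - 2 = 4 - 4 ≡ 0; y = λ·(2 - 0) - 1 ≡ 3. → (0, 3)
2P = (0, 3).
Finally 2P + Q:
(0, 3) + (5, 4). λ = (4 - 3)/(5 - 0) ≡ 1/5 mod 13. 5⁻¹ ≡ 8 (mod 13) since 5·8 = 40 ≡ 1, so λ ≡ 8.
  x = λ² - 0 - 5 = 64 - 5 ≡ 7; y = λ·(0 - 7) - 3 ≡ 6. → (7, 6)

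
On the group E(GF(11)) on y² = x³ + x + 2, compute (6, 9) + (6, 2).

O

The two points share x = 6 and their y-coordinates satisfy 9 + 2 ≡ 0 (mod 11), so they are inverses. Their sum is 𝒪.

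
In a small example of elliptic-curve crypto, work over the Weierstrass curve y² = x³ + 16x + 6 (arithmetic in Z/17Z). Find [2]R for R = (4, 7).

(7, 6)

tangent at (4, 7): λ = (3·4² + 16)/(2·7) ≡ 13/14. 14⁻¹ ≡ 11 (mod 17), so λ ≡ 13·11 ≡ 7.
  x = λ² - 4 - 4 = 49 - 8 ≡ 7; y = λ·(4 - 7) - 7 ≡ 6. → (7, 6)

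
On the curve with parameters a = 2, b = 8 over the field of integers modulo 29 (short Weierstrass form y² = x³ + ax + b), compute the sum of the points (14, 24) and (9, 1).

(14, 24) + (9, 1). λ = (1 - 24)/(9 - 14) ≡ 6/24 mod 29. 24⁻¹ ≡ 23 (mod 29) since 24·23 = 552 ≡ 1, so λ ≡ 22.
  x = λ² - 14 - 9 = 484 - 23 ≡ 26; y = λ·(14 - 26) - 24 ≡ 2. → (26, 2)

(26, 2)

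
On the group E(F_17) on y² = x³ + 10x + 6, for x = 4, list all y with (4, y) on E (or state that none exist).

5, 12

x³ + 10x + 6 = 110 ≡ 8 (mod 17).
Square roots of 8 mod 17: 5 and 12 (since 5² = 25 ≡ 8).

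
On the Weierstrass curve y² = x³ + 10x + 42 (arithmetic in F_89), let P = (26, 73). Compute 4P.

(38, 84)

Repeated addition: build up to 4P.
2P: tangent at (26, 73): λ = (3·26² + 10)/(2·73) ≡ 80/57. 57⁻¹ ≡ 25 (mod 89), so λ ≡ 80·25 ≡ 42.
  x = λ² - 26 - 26 = 1764 - 52 ≡ 21; y = λ·(26 - 21) - 73 ≡ 48. → (21, 48)
3P: (21, 48) + (26, 73). λ = (73 - 48)/(26 - 21) ≡ 25/5 mod 89. 5⁻¹ ≡ 18 (mod 89) since 5·18 = 90 ≡ 1, so λ ≡ 5.
  x = λ² - 21 - 26 = 25 - 47 ≡ 67; y = λ·(21 - 67) - 48 ≡ 78. → (67, 78)
4P: (67, 78) + (26, 73). λ = (73 - 78)/(26 - 67) ≡ 84/48 mod 89. 48⁻¹ ≡ 13 (mod 89), so λ ≡ 24.
  x = λ² - 67 - 26 = 576 - 93 ≡ 38; y = λ·(67 - 38) - 78 ≡ 84. → (38, 84)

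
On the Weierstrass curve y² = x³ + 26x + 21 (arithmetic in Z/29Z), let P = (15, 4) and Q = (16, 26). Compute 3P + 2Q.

O

First 3P:
Repeated addition: build up to 3P.
2P: tangent at (15, 4): λ = (3·15² + 26)/(2·4) ≡ 5/8. 8⁻¹ ≡ 11 (mod 29), so λ ≡ 5·11 ≡ 26.
  x = λ² - 15 - 15 = 676 - 30 ≡ 8; y = λ·(15 - 8) - 4 ≡ 4. → (8, 4)
3P: (8, 4) + (15, 4). λ = (4 - 4)/(15 - 8) ≡ 0/7 mod 29. 7⁻¹ ≡ 25 (mod 29) since 7·25 = 175 ≡ 1, so λ ≡ 0.
  x = λ² - 8 - 15 = 0 - 23 ≡ 6; y = λ·(8 - 6) - 4 ≡ 25. → (6, 25)
3P = (6, 25).
Next 2Q:
Repeated addition: build up to 2Q.
2Q: tangent at (16, 26): λ = (3·16² + 26)/(2·26) ≡ 11/23. 23⁻¹ ≡ 24 (mod 29), so λ ≡ 11·24 ≡ 3.
  x = λ² - 16 - 16 = 9 - 32 ≡ 6; y = λ·(16 - 6) - 26 ≡ 4. → (6, 4)
2Q = (6, 4).
Finally 3P + 2Q:
(6, 25) + (6, 4): same x and y₁ ≡ -y₂, so the sum is O.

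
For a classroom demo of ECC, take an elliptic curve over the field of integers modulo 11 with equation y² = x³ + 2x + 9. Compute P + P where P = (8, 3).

(4, 9)

tangent at (8, 3): λ = (3·8² + 2)/(2·3) ≡ 7/6. 6⁻¹ ≡ 2 (mod 11) since 6·2 = 12 ≡ 1, so λ ≡ 7·2 ≡ 3.
  x = λ² - 8 - 8 = 9 - 16 ≡ 4; y = λ·(8 - 4) - 3 ≡ 9. → (4, 9)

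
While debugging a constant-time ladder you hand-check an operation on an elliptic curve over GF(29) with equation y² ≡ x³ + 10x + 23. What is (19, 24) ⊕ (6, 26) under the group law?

(19, 24) + (6, 26). λ = (26 - 24)/(6 - 19) ≡ 2/16 mod 29. 16⁻¹ ≡ 20 (mod 29), so λ ≡ 11.
  x = λ² - 19 - 6 = 121 - 25 ≡ 9; y = λ·(19 - 9) - 24 ≡ 28. → (9, 28)

(9, 28)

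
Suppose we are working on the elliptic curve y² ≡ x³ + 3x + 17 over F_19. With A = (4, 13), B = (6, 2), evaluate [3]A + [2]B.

First 3A:
Repeated addition: build up to 3A.
2A: tangent at (4, 13): λ = (3·4² + 3)/(2·13) ≡ 13/7. 7⁻¹ ≡ 11 (mod 19), so λ ≡ 13·11 ≡ 10.
  x = λ² - 4 - 4 = 100 - 8 ≡ 16; y = λ·(4 - 16) - 13 ≡ 0. → (16, 0)
3A: (16, 0) + (4, 13). λ = (13 - 0)/(4 - 16) ≡ 13/7 mod 19. 7⁻¹ ≡ 11 (mod 19) since 7·11 = 77 ≡ 1, so λ ≡ 10.
  x = λ² - 16 - 4 = 100 - 20 ≡ 4; y = λ·(16 - 4) - 0 ≡ 6. → (4, 6)
3A = (4, 6).
Next 2B:
Repeated addition: build up to 2B.
2B: tangent at (6, 2): λ = (3·6² + 3)/(2·2) ≡ 16/4. 4⁻¹ ≡ 5 (mod 19) since 4·5 = 20 ≡ 1, so λ ≡ 16·5 ≡ 4.
  x = λ² - 6 - 6 = 16 - 12 ≡ 4; y = λ·(6 - 4) - 2 ≡ 6. → (4, 6)
2B = (4, 6).
Finally 3A + 2B:
tangent at (4, 6): λ = (3·4² + 3)/(2·6) ≡ 13/12. 12⁻¹ ≡ 8 (mod 19) since 12·8 = 96 ≡ 1, so λ ≡ 13·8 ≡ 9.
  x = λ² - 4 - 4 = 81 - 8 ≡ 16; y = λ·(4 - 16) - 6 ≡ 0. → (16, 0)

(16, 0)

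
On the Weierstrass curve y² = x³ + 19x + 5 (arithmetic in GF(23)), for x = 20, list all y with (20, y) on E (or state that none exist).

6, 17

x³ + 19x + 5 = 8385 ≡ 13 (mod 23).
Square roots of 13 mod 23: 6 and 17 (since 6² = 36 ≡ 13).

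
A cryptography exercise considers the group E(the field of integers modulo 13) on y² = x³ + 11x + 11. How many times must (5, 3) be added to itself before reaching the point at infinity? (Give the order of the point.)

5

2P: tangent at (5, 3): λ = (3·5² + 11)/(2·3) ≡ 8/6. 6⁻¹ ≡ 11 (mod 13), so λ ≡ 8·11 ≡ 10.
  x = λ² - 5 - 5 = 100 - 10 ≡ 12; y = λ·(5 - 12) - 3 ≡ 5. → (12, 5)
3P: (12, 5) + (5, 3). λ = (3 - 5)/(5 - 12) ≡ 11/6 mod 13. 6⁻¹ ≡ 11 (mod 13), so λ ≡ 4.
  x = λ² - 12 - 5 = 16 - 17 ≡ 12; y = λ·(12 - 12) - 5 ≡ 8. → (12, 8)
4P: (12, 8) + (5, 3). λ = (3 - 8)/(5 - 12) ≡ 8/6 mod 13. 6⁻¹ ≡ 11 (mod 13) since 6·11 = 66 ≡ 1, so λ ≡ 10.
  x = λ² - 12 - 5 = 100 - 17 ≡ 5; y = λ·(12 - 5) - 8 ≡ 10. → (5, 10)
5P: (5, 10) + (5, 3): same x and y₁ ≡ -y₂, so the sum is the point at infinity.
5P = the point at infinity, so the order is 5.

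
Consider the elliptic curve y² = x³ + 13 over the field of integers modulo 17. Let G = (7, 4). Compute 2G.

(11, 16)

tangent at (7, 4): λ = (3·7² + 0)/(2·4) ≡ 11/8. 8⁻¹ ≡ 15 (mod 17) since 8·15 = 120 ≡ 1, so λ ≡ 11·15 ≡ 12.
  x = λ² - 7 - 7 = 144 - 14 ≡ 11; y = λ·(7 - 11) - 4 ≡ 16. → (11, 16)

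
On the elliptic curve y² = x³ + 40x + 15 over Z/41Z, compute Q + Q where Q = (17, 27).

tangent at (17, 27): λ = (3·17² + 40)/(2·27) ≡ 5/13. 13⁻¹ ≡ 19 (mod 41), so λ ≡ 5·19 ≡ 13.
  x = λ² - 17 - 17 = 169 - 34 ≡ 12; y = λ·(17 - 12) - 27 ≡ 38. → (12, 38)

(12, 38)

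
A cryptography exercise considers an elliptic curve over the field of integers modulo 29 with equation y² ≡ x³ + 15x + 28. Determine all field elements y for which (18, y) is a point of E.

none

x³ + 15x + 28 = 6130 ≡ 11 (mod 29).
11 is a non-residue mod 29; no y exists.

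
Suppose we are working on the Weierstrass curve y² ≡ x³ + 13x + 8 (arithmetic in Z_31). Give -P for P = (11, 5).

(11, 26)

-(11, 5) = (11, -5 mod 31) = (11, 26).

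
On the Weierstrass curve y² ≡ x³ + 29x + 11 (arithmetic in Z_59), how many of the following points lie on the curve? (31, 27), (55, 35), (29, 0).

1

(31, 27): 27² ≡ 21, rhs ≡ 21 → on.
(55, 35): 35² ≡ 45, rhs ≡ 8 → off.
(29, 0): 0² ≡ 0, rhs ≡ 48 → off.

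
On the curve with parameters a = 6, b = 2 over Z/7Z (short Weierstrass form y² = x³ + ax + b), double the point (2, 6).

tangent at (2, 6): λ = (3·2² + 6)/(2·6) ≡ 4/5. 5⁻¹ ≡ 3 (mod 7) since 5·3 = 15 ≡ 1, so λ ≡ 4·3 ≡ 5.
  x = λ² - 2 - 2 = 25 - 4 ≡ 0; y = λ·(2 - 0) - 6 ≡ 4. → (0, 4)

(0, 4)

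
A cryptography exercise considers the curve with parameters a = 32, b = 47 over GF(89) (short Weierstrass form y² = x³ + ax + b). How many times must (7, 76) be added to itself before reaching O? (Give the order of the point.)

2P: tangent at (7, 76): λ = (3·7² + 32)/(2·76) ≡ 1/63. 63⁻¹ ≡ 65 (mod 89), so λ ≡ 1·65 ≡ 65.
  x = λ² - 7 - 7 = 4225 - 14 ≡ 28; y = λ·(7 - 28) - 76 ≡ 72. → (28, 72)
3P: (28, 72) + (7, 76). λ = (76 - 72)/(7 - 28) ≡ 4/68 mod 89. 68⁻¹ ≡ 72 (mod 89) since 68·72 = 4896 ≡ 1, so λ ≡ 21.
  x = λ² - 28 - 7 = 441 - 35 ≡ 50; y = λ·(28 - 50) - 72 ≡ 0. → (50, 0)
4P: (50, 0) + (7, 76). λ = (76 - 0)/(7 - 50) ≡ 76/46 mod 89. 46⁻¹ ≡ 60 (mod 89) since 46·60 = 2760 ≡ 1, so λ ≡ 21.
  x = λ² - 50 - 7 = 441 - 57 ≡ 28; y = λ·(50 - 28) - 0 ≡ 17. → (28, 17)
5P: (28, 17) + (7, 76). λ = (76 - 17)/(7 - 28) ≡ 59/68 mod 89. 68⁻¹ ≡ 72 (mod 89) since 68·72 = 4896 ≡ 1, so λ ≡ 65.
  x = λ² - 28 - 7 = 4225 - 35 ≡ 7; y = λ·(28 - 7) - 17 ≡ 13. → (7, 13)
6P: (7, 13) + (7, 76): same x and y₁ ≡ -y₂, so the sum is O.
6P = O, so the order is 6.

6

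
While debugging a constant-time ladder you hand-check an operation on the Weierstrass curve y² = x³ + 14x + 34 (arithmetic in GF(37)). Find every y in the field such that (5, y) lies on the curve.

x³ + 14x + 34 = 229 ≡ 7 (mod 37).
Square roots of 7 mod 37: 9 and 28 (since 9² = 81 ≡ 7).

9, 28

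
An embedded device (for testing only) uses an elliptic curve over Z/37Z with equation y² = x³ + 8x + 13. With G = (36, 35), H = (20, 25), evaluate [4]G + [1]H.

(21, 9)

First 4G:
Double-and-add on 4 = (100)₂. Start with G = (36, 35) for the leading 1-bit.
double: tangent at (36, 35): λ = (3·36² + 8)/(2·35) ≡ 11/33. 33⁻¹ ≡ 9 (mod 37), so λ ≡ 11·9 ≡ 25.
  x = λ² - 36 - 36 = 625 - 72 ≡ 35; y = λ·(36 - 35) - 35 ≡ 27. → (35, 27)
double: tangent at (35, 27): λ = (3·35² + 8)/(2·27) ≡ 20/17. 17⁻¹ ≡ 24 (mod 37), so λ ≡ 20·24 ≡ 36.
  x = λ² - 35 - 35 = 1296 - 70 ≡ 5; y = λ·(35 - 5) - 27 ≡ 17. → (5, 17)
4G = (5, 17).
Finally 4G + H:
(5, 17) + (20, 25). λ = (25 - 17)/(20 - 5) ≡ 8/15 mod 37. 15⁻¹ ≡ 5 (mod 37) since 15·5 = 75 ≡ 1, so λ ≡ 3.
  x = λ² - 5 - 20 = 9 - 25 ≡ 21; y = λ·(5 - 21) - 17 ≡ 9. → (21, 9)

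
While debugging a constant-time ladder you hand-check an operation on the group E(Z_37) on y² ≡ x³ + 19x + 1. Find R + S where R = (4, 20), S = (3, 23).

(2, 11)

(4, 20) + (3, 23). λ = (23 - 20)/(3 - 4) ≡ 3/36 mod 37. 36⁻¹ ≡ 36 (mod 37) since 36·36 = 1296 ≡ 1, so λ ≡ 34.
  x = λ² - 4 - 3 = 1156 - 7 ≡ 2; y = λ·(4 - 2) - 20 ≡ 11. → (2, 11)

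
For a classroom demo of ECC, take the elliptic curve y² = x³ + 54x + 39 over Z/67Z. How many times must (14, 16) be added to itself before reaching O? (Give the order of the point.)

11

2P: tangent at (14, 16): λ = (3·14² + 54)/(2·16) ≡ 39/32. 32⁻¹ ≡ 44 (mod 67) since 32·44 = 1408 ≡ 1, so λ ≡ 39·44 ≡ 41.
  x = λ² - 14 - 14 = 1681 - 28 ≡ 45; y = λ·(14 - 45) - 16 ≡ 53. → (45, 53)
3P: (45, 53) + (14, 16). λ = (16 - 53)/(14 - 45) ≡ 30/36 mod 67. 36⁻¹ ≡ 54 (mod 67) since 36·54 = 1944 ≡ 1, so λ ≡ 12.
  x = λ² - 45 - 14 = 144 - 59 ≡ 18; y = λ·(45 - 18) - 53 ≡ 3. → (18, 3)
4P: (18, 3) + (14, 16). λ = (16 - 3)/(14 - 18) ≡ 13/63 mod 67. 63⁻¹ ≡ 50 (mod 67), so λ ≡ 47.
  x = λ² - 18 - 14 = 2209 - 32 ≡ 33; y = λ·(18 - 33) - 3 ≡ 29. → (33, 29)
5P: (33, 29) + (14, 16). λ = (16 - 29)/(14 - 33) ≡ 54/48 mod 67. 48⁻¹ ≡ 7 (mod 67) since 48·7 = 336 ≡ 1, so λ ≡ 43.
  x = λ² - 33 - 14 = 1849 - 47 ≡ 60; y = λ·(33 - 60) - 29 ≡ 16. → (60, 16)
6P: (60, 16) + (14, 16). λ = (16 - 16)/(14 - 60) ≡ 0/21 mod 67. 21⁻¹ ≡ 16 (mod 67) since 21·16 = 336 ≡ 1, so λ ≡ 0.
  x = λ² - 60 - 14 = 0 - 74 ≡ 60; y = λ·(60 - 60) - 16 ≡ 51. → (60, 51)
7P: (60, 51) + (14, 16). λ = (16 - 51)/(14 - 60) ≡ 32/21 mod 67. 21⁻¹ ≡ 16 (mod 67), so λ ≡ 43.
  x = λ² - 60 - 14 = 1849 - 74 ≡ 33; y = λ·(60 - 33) - 51 ≡ 38. → (33, 38)
8P: (33, 38) + (14, 16). λ = (16 - 38)/(14 - 33) ≡ 45/48 mod 67. 48⁻¹ ≡ 7 (mod 67) since 48·7 = 336 ≡ 1, so λ ≡ 47.
  x = λ² - 33 - 14 = 2209 - 47 ≡ 18; y = λ·(33 - 18) - 38 ≡ 64. → (18, 64)
9P: (18, 64) + (14, 16). λ = (16 - 64)/(14 - 18) ≡ 19/63 mod 67. 63⁻¹ ≡ 50 (mod 67), so λ ≡ 12.
  x = λ² - 18 - 14 = 144 - 32 ≡ 45; y = λ·(18 - 45) - 64 ≡ 14. → (45, 14)
10P: (45, 14) + (14, 16). λ = (16 - 14)/(14 - 45) ≡ 2/36 mod 67. 36⁻¹ ≡ 54 (mod 67), so λ ≡ 41.
  x = λ² - 45 - 14 = 1681 - 59 ≡ 14; y = λ·(45 - 14) - 14 ≡ 51. → (14, 51)
11P: (14, 51) + (14, 16): same x and y₁ ≡ -y₂, so the sum is O.
11P = O, so the order is 11.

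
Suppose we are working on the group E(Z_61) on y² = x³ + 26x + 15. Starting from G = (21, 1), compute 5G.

Double-and-add on 5 = (101)₂. Start with G = (21, 1) for the leading 1-bit.
double: tangent at (21, 1): λ = (3·21² + 26)/(2·1) ≡ 7/2. 2⁻¹ ≡ 31 (mod 61) since 2·31 = 62 ≡ 1, so λ ≡ 7·31 ≡ 34.
  x = λ² - 21 - 21 = 1156 - 42 ≡ 16; y = λ·(21 - 16) - 1 ≡ 47. → (16, 47)
double: tangent at (16, 47): λ = (3·16² + 26)/(2·47) ≡ 1/33. 33⁻¹ ≡ 37 (mod 61) since 33·37 = 1221 ≡ 1, so λ ≡ 1·37 ≡ 37.
  x = λ² - 16 - 16 = 1369 - 32 ≡ 56; y = λ·(16 - 56) - 47 ≡ 59. → (56, 59)
add G: (56, 59) + (21, 1). λ = (1 - 59)/(21 - 56) ≡ 3/26 mod 61. 26⁻¹ ≡ 54 (mod 61) since 26·54 = 1404 ≡ 1, so λ ≡ 40.
  x = λ² - 56 - 21 = 1600 - 77 ≡ 59; y = λ·(56 - 59) - 59 ≡ 4. → (59, 4)

(59, 4)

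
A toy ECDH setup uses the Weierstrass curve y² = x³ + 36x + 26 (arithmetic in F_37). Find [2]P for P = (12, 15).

(24, 5)

tangent at (12, 15): λ = (3·12² + 36)/(2·15) ≡ 24/30. 30⁻¹ ≡ 21 (mod 37), so λ ≡ 24·21 ≡ 23.
  x = λ² - 12 - 12 = 529 - 24 ≡ 24; y = λ·(12 - 24) - 15 ≡ 5. → (24, 5)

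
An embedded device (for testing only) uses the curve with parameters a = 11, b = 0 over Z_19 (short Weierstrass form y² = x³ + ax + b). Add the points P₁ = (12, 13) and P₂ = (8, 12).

(5, 3)

(12, 13) + (8, 12). λ = (12 - 13)/(8 - 12) ≡ 18/15 mod 19. 15⁻¹ ≡ 14 (mod 19) since 15·14 = 210 ≡ 1, so λ ≡ 5.
  x = λ² - 12 - 8 = 25 - 20 ≡ 5; y = λ·(12 - 5) - 13 ≡ 3. → (5, 3)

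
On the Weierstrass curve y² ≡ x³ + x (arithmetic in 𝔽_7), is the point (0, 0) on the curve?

y² = 0² ≡ 0; x³ + 1x + 0 = 0 ≡ 0 (mod 7). 0 = 0.

yes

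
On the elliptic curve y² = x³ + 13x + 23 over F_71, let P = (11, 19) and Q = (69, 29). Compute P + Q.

(21, 16)

(11, 19) + (69, 29). λ = (29 - 19)/(69 - 11) ≡ 10/58 mod 71. 58⁻¹ ≡ 60 (mod 71), so λ ≡ 32.
  x = λ² - 11 - 69 = 1024 - 80 ≡ 21; y = λ·(11 - 21) - 19 ≡ 16. → (21, 16)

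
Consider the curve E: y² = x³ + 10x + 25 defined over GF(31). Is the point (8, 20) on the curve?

y² = 20² ≡ 28; x³ + 10x + 25 = 617 ≡ 28 (mod 31). 28 = 28.

yes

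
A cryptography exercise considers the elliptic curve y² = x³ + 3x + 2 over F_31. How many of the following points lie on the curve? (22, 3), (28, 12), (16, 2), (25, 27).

1

(22, 3): 3² ≡ 9, rhs ≡ 21 → off.
(28, 12): 12² ≡ 20, rhs ≡ 28 → off.
(16, 2): 2² ≡ 4, rhs ≡ 23 → off.
(25, 27): 27² ≡ 16, rhs ≡ 16 → on.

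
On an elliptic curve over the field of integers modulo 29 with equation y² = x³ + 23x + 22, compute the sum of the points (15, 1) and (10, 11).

(15, 1) + (10, 11). λ = (11 - 1)/(10 - 15) ≡ 10/24 mod 29. 24⁻¹ ≡ 23 (mod 29), so λ ≡ 27.
  x = λ² - 15 - 10 = 729 - 25 ≡ 8; y = λ·(15 - 8) - 1 ≡ 14. → (8, 14)

(8, 14)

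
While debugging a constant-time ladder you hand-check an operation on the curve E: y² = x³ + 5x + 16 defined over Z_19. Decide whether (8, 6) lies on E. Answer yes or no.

yes

y² = 6² ≡ 17; x³ + 5x + 16 = 568 ≡ 17 (mod 19). 17 = 17.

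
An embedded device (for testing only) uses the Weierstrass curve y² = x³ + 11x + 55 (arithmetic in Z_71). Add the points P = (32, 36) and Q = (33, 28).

(32, 36) + (33, 28). λ = (28 - 36)/(33 - 32) ≡ 63/1 mod 71. 1⁻¹ ≡ 1 (mod 71) since 1·1 = 1 ≡ 1, so λ ≡ 63.
  x = λ² - 32 - 33 = 3969 - 65 ≡ 70; y = λ·(32 - 70) - 36 ≡ 55. → (70, 55)

(70, 55)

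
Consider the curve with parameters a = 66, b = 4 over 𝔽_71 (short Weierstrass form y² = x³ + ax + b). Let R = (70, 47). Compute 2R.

tangent at (70, 47): λ = (3·70² + 66)/(2·47) ≡ 69/23. 23⁻¹ ≡ 34 (mod 71), so λ ≡ 69·34 ≡ 3.
  x = λ² - 70 - 70 = 9 - 140 ≡ 11; y = λ·(70 - 11) - 47 ≡ 59. → (11, 59)

(11, 59)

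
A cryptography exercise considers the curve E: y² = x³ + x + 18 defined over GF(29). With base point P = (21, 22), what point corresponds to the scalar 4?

(13, 16)

Double-and-add on 4 = (100)₂. Start with P = (21, 22) for the leading 1-bit.
double: tangent at (21, 22): λ = (3·21² + 1)/(2·22) ≡ 19/15. 15⁻¹ ≡ 2 (mod 29) since 15·2 = 30 ≡ 1, so λ ≡ 19·2 ≡ 9.
  x = λ² - 21 - 21 = 81 - 42 ≡ 10; y = λ·(21 - 10) - 22 ≡ 19. → (10, 19)
double: tangent at (10, 19): λ = (3·10² + 1)/(2·19) ≡ 11/9. 9⁻¹ ≡ 13 (mod 29) since 9·13 = 117 ≡ 1, so λ ≡ 11·13 ≡ 27.
  x = λ² - 10 - 10 = 729 - 20 ≡ 13; y = λ·(10 - 13) - 19 ≡ 16. → (13, 16)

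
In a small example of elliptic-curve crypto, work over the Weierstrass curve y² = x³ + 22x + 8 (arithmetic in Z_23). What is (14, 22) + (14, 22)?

(8, 11)

tangent at (14, 22): λ = (3·14² + 22)/(2·22) ≡ 12/21. 21⁻¹ ≡ 11 (mod 23), so λ ≡ 12·11 ≡ 17.
  x = λ² - 14 - 14 = 289 - 28 ≡ 8; y = λ·(14 - 8) - 22 ≡ 11. → (8, 11)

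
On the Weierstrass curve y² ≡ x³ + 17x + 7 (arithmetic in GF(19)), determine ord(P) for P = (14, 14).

7

2P: tangent at (14, 14): λ = (3·14² + 17)/(2·14) ≡ 16/9. 9⁻¹ ≡ 17 (mod 19), so λ ≡ 16·17 ≡ 6.
  x = λ² - 14 - 14 = 36 - 28 ≡ 8; y = λ·(14 - 8) - 14 ≡ 3. → (8, 3)
3P: (8, 3) + (14, 14). λ = (14 - 3)/(14 - 8) ≡ 11/6 mod 19. 6⁻¹ ≡ 16 (mod 19), so λ ≡ 5.
  x = λ² - 8 - 14 = 25 - 22 ≡ 3; y = λ·(8 - 3) - 3 ≡ 3. → (3, 3)
4P: (3, 3) + (14, 14). λ = (14 - 3)/(14 - 3) ≡ 11/11 mod 19. 11⁻¹ ≡ 7 (mod 19), so λ ≡ 1.
  x = λ² - 3 - 14 = 1 - 17 ≡ 3; y = λ·(3 - 3) - 3 ≡ 16. → (3, 16)
5P: (3, 16) + (14, 14). λ = (14 - 16)/(14 - 3) ≡ 17/11 mod 19. 11⁻¹ ≡ 7 (mod 19), so λ ≡ 5.
  x = λ² - 3 - 14 = 25 - 17 ≡ 8; y = λ·(3 - 8) - 16 ≡ 16. → (8, 16)
6P: (8, 16) + (14, 14). λ = (14 - 16)/(14 - 8) ≡ 17/6 mod 19. 6⁻¹ ≡ 16 (mod 19) since 6·16 = 96 ≡ 1, so λ ≡ 6.
  x = λ² - 8 - 14 = 36 - 22 ≡ 14; y = λ·(8 - 14) - 16 ≡ 5. → (14, 5)
7P: (14, 5) + (14, 14): same x and y₁ ≡ -y₂, so the sum is O.
7P = O, so the order is 7.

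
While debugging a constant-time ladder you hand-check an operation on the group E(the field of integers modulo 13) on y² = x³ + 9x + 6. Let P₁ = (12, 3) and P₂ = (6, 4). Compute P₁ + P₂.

(12, 10)

(12, 3) + (6, 4). λ = (4 - 3)/(6 - 12) ≡ 1/7 mod 13. 7⁻¹ ≡ 2 (mod 13), so λ ≡ 2.
  x = λ² - 12 - 6 = 4 - 18 ≡ 12; y = λ·(12 - 12) - 3 ≡ 10. → (12, 10)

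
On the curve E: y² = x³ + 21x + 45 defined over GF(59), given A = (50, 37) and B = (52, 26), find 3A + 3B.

First 3A:
Repeated addition: build up to 3A.
2A: tangent at (50, 37): λ = (3·50² + 21)/(2·37) ≡ 28/15. 15⁻¹ ≡ 4 (mod 59) since 15·4 = 60 ≡ 1, so λ ≡ 28·4 ≡ 53.
  x = λ² - 50 - 50 = 2809 - 100 ≡ 54; y = λ·(50 - 54) - 37 ≡ 46. → (54, 46)
3A: (54, 46) + (50, 37). λ = (37 - 46)/(50 - 54) ≡ 50/55 mod 59. 55⁻¹ ≡ 44 (mod 59), so λ ≡ 17.
  x = λ² - 54 - 50 = 289 - 104 ≡ 8; y = λ·(54 - 8) - 46 ≡ 28. → (8, 28)
3A = (8, 28).
Next 3B:
Repeated addition: build up to 3B.
2B: tangent at (52, 26): λ = (3·52² + 21)/(2·26) ≡ 50/52. 52⁻¹ ≡ 42 (mod 59) since 52·42 = 2184 ≡ 1, so λ ≡ 50·42 ≡ 35.
  x = λ² - 52 - 52 = 1225 - 104 ≡ 0; y = λ·(52 - 0) - 26 ≡ 24. → (0, 24)
3B: (0, 24) + (52, 26). λ = (26 - 24)/(52 - 0) ≡ 2/52 mod 59. 52⁻¹ ≡ 42 (mod 59), so λ ≡ 25.
  x = λ² - 0 - 52 = 625 - 52 ≡ 42; y = λ·(0 - 42) - 24 ≡ 47. → (42, 47)
3B = (42, 47).
Finally 3A + 3B:
(8, 28) + (42, 47). λ = (47 - 28)/(42 - 8) ≡ 19/34 mod 59. 34⁻¹ ≡ 33 (mod 59), so λ ≡ 37.
  x = λ² - 8 - 42 = 1369 - 50 ≡ 21; y = λ·(8 - 21) - 28 ≡ 22. → (21, 22)

(21, 22)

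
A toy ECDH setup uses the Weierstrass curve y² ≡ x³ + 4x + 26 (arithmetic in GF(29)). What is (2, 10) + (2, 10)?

(21, 27)

tangent at (2, 10): λ = (3·2² + 4)/(2·10) ≡ 16/20. 20⁻¹ ≡ 16 (mod 29) since 20·16 = 320 ≡ 1, so λ ≡ 16·16 ≡ 24.
  x = λ² - 2 - 2 = 576 - 4 ≡ 21; y = λ·(2 - 21) - 10 ≡ 27. → (21, 27)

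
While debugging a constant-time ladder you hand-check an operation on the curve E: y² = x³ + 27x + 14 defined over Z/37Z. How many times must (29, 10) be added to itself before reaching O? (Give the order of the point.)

8

2P: tangent at (29, 10): λ = (3·29² + 27)/(2·10) ≡ 34/20. 20⁻¹ ≡ 13 (mod 37), so λ ≡ 34·13 ≡ 35.
  x = λ² - 29 - 29 = 1225 - 58 ≡ 20; y = λ·(29 - 20) - 10 ≡ 9. → (20, 9)
3P: (20, 9) + (29, 10). λ = (10 - 9)/(29 - 20) ≡ 1/9 mod 37. 9⁻¹ ≡ 33 (mod 37), so λ ≡ 33.
  x = λ² - 20 - 29 = 1089 - 49 ≡ 4; y = λ·(20 - 4) - 9 ≡ 1. → (4, 1)
4P: (4, 1) + (29, 10). λ = (10 - 1)/(29 - 4) ≡ 9/25 mod 37. 25⁻¹ ≡ 3 (mod 37), so λ ≡ 27.
  x = λ² - 4 - 29 = 729 - 33 ≡ 30; y = λ·(4 - 30) - 1 ≡ 0. → (30, 0)
5P: (30, 0) + (29, 10). λ = (10 - 0)/(29 - 30) ≡ 10/36 mod 37. 36⁻¹ ≡ 36 (mod 37) since 36·36 = 1296 ≡ 1, so λ ≡ 27.
  x = λ² - 30 - 29 = 729 - 59 ≡ 4; y = λ·(30 - 4) - 0 ≡ 36. → (4, 36)
6P: (4, 36) + (29, 10). λ = (10 - 36)/(29 - 4) ≡ 11/25 mod 37. 25⁻¹ ≡ 3 (mod 37), so λ ≡ 33.
  x = λ² - 4 - 29 = 1089 - 33 ≡ 20; y = λ·(4 - 20) - 36 ≡ 28. → (20, 28)
7P: (20, 28) + (29, 10). λ = (10 - 28)/(29 - 20) ≡ 19/9 mod 37. 9⁻¹ ≡ 33 (mod 37), so λ ≡ 35.
  x = λ² - 20 - 29 = 1225 - 49 ≡ 29; y = λ·(20 - 29) - 28 ≡ 27. → (29, 27)
8P: (29, 27) + (29, 10): same x and y₁ ≡ -y₂, so the sum is O.
8P = O, so the order is 8.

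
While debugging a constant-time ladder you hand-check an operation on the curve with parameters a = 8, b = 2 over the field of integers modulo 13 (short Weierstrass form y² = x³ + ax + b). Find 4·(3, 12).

(3, 1)

Write P = (3, 12).
Double-and-add on 4 = (100)₂. Start with P = (3, 12) for the leading 1-bit.
double: tangent at (3, 12): λ = (3·3² + 8)/(2·12) ≡ 9/11. 11⁻¹ ≡ 6 (mod 13), so λ ≡ 9·6 ≡ 2.
  x = λ² - 3 - 3 = 4 - 6 ≡ 11; y = λ·(3 - 11) - 12 ≡ 11. → (11, 11)
double: tangent at (11, 11): λ = (3·11² + 8)/(2·11) ≡ 7/9. 9⁻¹ ≡ 3 (mod 13) since 9·3 = 27 ≡ 1, so λ ≡ 7·3 ≡ 8.
  x = λ² - 11 - 11 = 64 - 22 ≡ 3; y = λ·(11 - 3) - 11 ≡ 1. → (3, 1)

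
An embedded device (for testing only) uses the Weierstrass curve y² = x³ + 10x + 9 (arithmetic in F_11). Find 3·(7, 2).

(4, 6)

Write G = (7, 2).
Repeated addition: build up to 3G.
2G: tangent at (7, 2): λ = (3·7² + 10)/(2·2) ≡ 3/4. 4⁻¹ ≡ 3 (mod 11) since 4·3 = 12 ≡ 1, so λ ≡ 3·3 ≡ 9.
  x = λ² - 7 - 7 = 81 - 14 ≡ 1; y = λ·(7 - 1) - 2 ≡ 8. → (1, 8)
3G: (1, 8) + (7, 2). λ = (2 - 8)/(7 - 1) ≡ 5/6 mod 11. 6⁻¹ ≡ 2 (mod 11), so λ ≡ 10.
  x = λ² - 1 - 7 = 100 - 8 ≡ 4; y = λ·(1 - 4) - 8 ≡ 6. → (4, 6)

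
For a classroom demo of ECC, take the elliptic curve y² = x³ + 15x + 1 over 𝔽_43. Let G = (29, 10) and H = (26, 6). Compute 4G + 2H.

(24, 34)

First 4G:
Repeated addition: build up to 4G.
2G: tangent at (29, 10): λ = (3·29² + 15)/(2·10) ≡ 1/20. 20⁻¹ ≡ 28 (mod 43), so λ ≡ 1·28 ≡ 28.
  x = λ² - 29 - 29 = 784 - 58 ≡ 38; y = λ·(29 - 38) - 10 ≡ 39. → (38, 39)
3G: (38, 39) + (29, 10). λ = (10 - 39)/(29 - 38) ≡ 14/34 mod 43. 34⁻¹ ≡ 19 (mod 43) since 34·19 = 646 ≡ 1, so λ ≡ 8.
  x = λ² - 38 - 29 = 64 - 67 ≡ 40; y = λ·(38 - 40) - 39 ≡ 31. → (40, 31)
4G: (40, 31) + (29, 10). λ = (10 - 31)/(29 - 40) ≡ 22/32 mod 43. 32⁻¹ ≡ 39 (mod 43), so λ ≡ 41.
  x = λ² - 40 - 29 = 1681 - 69 ≡ 21; y = λ·(40 - 21) - 31 ≡ 17. → (21, 17)
4G = (21, 17).
Next 2H:
Repeated addition: build up to 2H.
2H: tangent at (26, 6): λ = (3·26² + 15)/(2·6) ≡ 22/12. 12⁻¹ ≡ 18 (mod 43), so λ ≡ 22·18 ≡ 9.
  x = λ² - 26 - 26 = 81 - 52 ≡ 29; y = λ·(26 - 29) - 6 ≡ 10. → (29, 10)
2H = (29, 10).
Finally 4G + 2H:
(21, 17) + (29, 10). λ = (10 - 17)/(29 - 21) ≡ 36/8 mod 43. 8⁻¹ ≡ 27 (mod 43) since 8·27 = 216 ≡ 1, so λ ≡ 26.
  x = λ² - 21 - 29 = 676 - 50 ≡ 24; y = λ·(21 - 24) - 17 ≡ 34. → (24, 34)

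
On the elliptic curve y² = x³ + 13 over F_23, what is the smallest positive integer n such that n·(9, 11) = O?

12

2P: tangent at (9, 11): λ = (3·9² + 0)/(2·11) ≡ 13/22. 22⁻¹ ≡ 22 (mod 23) since 22·22 = 484 ≡ 1, so λ ≡ 13·22 ≡ 10.
  x = λ² - 9 - 9 = 100 - 18 ≡ 13; y = λ·(9 - 13) - 11 ≡ 18. → (13, 18)
3P: (13, 18) + (9, 11). λ = (11 - 18)/(9 - 13) ≡ 16/19 mod 23. 19⁻¹ ≡ 17 (mod 23) since 19·17 = 323 ≡ 1, so λ ≡ 19.
  x = λ² - 13 - 9 = 361 - 22 ≡ 17; y = λ·(13 - 17) - 18 ≡ 21. → (17, 21)
4P: (17, 21) + (9, 11). λ = (11 - 21)/(9 - 17) ≡ 13/15 mod 23. 15⁻¹ ≡ 20 (mod 23), so λ ≡ 7.
  x = λ² - 17 - 9 = 49 - 26 ≡ 0; y = λ·(17 - 0) - 21 ≡ 6. → (0, 6)
5P: (0, 6) + (9, 11). λ = (11 - 6)/(9 - 0) ≡ 5/9 mod 23. 9⁻¹ ≡ 18 (mod 23), so λ ≡ 21.
  x = λ² - 0 - 9 = 441 - 9 ≡ 18; y = λ·(0 - 18) - 6 ≡ 7. → (18, 7)
6P: (18, 7) + (9, 11). λ = (11 - 7)/(9 - 18) ≡ 4/14 mod 23. 14⁻¹ ≡ 5 (mod 23) since 14·5 = 70 ≡ 1, so λ ≡ 20.
  x = λ² - 18 - 9 = 400 - 27 ≡ 5; y = λ·(18 - 5) - 7 ≡ 0. → (5, 0)
7P: (5, 0) + (9, 11). λ = (11 - 0)/(9 - 5) ≡ 11/4 mod 23. 4⁻¹ ≡ 6 (mod 23), so λ ≡ 20.
  x = λ² - 5 - 9 = 400 - 14 ≡ 18; y = λ·(5 - 18) - 0 ≡ 16. → (18, 16)
8P: (18, 16) + (9, 11). λ = (11 - 16)/(9 - 18) ≡ 18/14 mod 23. 14⁻¹ ≡ 5 (mod 23), so λ ≡ 21.
  x = λ² - 18 - 9 = 441 - 27 ≡ 0; y = λ·(18 - 0) - 16 ≡ 17. → (0, 17)
9P: (0, 17) + (9, 11). λ = (11 - 17)/(9 - 0) ≡ 17/9 mod 23. 9⁻¹ ≡ 18 (mod 23), so λ ≡ 7.
  x = λ² - 0 - 9 = 49 - 9 ≡ 17; y = λ·(0 - 17) - 17 ≡ 2. → (17, 2)
10P: (17, 2) + (9, 11). λ = (11 - 2)/(9 - 17) ≡ 9/15 mod 23. 15⁻¹ ≡ 20 (mod 23), so λ ≡ 19.
  x = λ² - 17 - 9 = 361 - 26 ≡ 13; y = λ·(17 - 13) - 2 ≡ 5. → (13, 5)
11P: (13, 5) + (9, 11). λ = (11 - 5)/(9 - 13) ≡ 6/19 mod 23. 19⁻¹ ≡ 17 (mod 23), so λ ≡ 10.
  x = λ² - 13 - 9 = 100 - 22 ≡ 9; y = λ·(13 - 9) - 5 ≡ 12. → (9, 12)
12P: (9, 12) + (9, 11): same x and y₁ ≡ -y₂, so the sum is O.
12P = O, so the order is 12.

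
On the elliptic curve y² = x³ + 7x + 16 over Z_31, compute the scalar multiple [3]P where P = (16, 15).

Repeated addition: build up to 3P.
2P: tangent at (16, 15): λ = (3·16² + 7)/(2·15) ≡ 0/30. 30⁻¹ ≡ 30 (mod 31), so λ ≡ 0·30 ≡ 0.
  x = λ² - 16 - 16 = 0 - 32 ≡ 30; y = λ·(16 - 30) - 15 ≡ 16. → (30, 16)
3P: (30, 16) + (16, 15). λ = (15 - 16)/(16 - 30) ≡ 30/17 mod 31. 17⁻¹ ≡ 11 (mod 31), so λ ≡ 20.
  x = λ² - 30 - 16 = 400 - 46 ≡ 13; y = λ·(30 - 13) - 16 ≡ 14. → (13, 14)

(13, 14)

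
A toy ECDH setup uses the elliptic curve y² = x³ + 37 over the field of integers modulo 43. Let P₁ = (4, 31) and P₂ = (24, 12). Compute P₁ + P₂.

(4, 31) + (24, 12). λ = (12 - 31)/(24 - 4) ≡ 24/20 mod 43. 20⁻¹ ≡ 28 (mod 43) since 20·28 = 560 ≡ 1, so λ ≡ 27.
  x = λ² - 4 - 24 = 729 - 28 ≡ 13; y = λ·(4 - 13) - 31 ≡ 27. → (13, 27)

(13, 27)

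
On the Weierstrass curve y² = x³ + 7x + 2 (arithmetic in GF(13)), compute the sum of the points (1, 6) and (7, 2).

(4, 9)

(1, 6) + (7, 2). λ = (2 - 6)/(7 - 1) ≡ 9/6 mod 13. 6⁻¹ ≡ 11 (mod 13), so λ ≡ 8.
  x = λ² - 1 - 7 = 64 - 8 ≡ 4; y = λ·(1 - 4) - 6 ≡ 9. → (4, 9)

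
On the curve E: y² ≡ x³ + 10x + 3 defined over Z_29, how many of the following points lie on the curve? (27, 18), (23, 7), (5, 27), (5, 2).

(27, 18): 18² ≡ 5, rhs ≡ 4 → off.
(23, 7): 7² ≡ 20, rhs ≡ 17 → off.
(5, 27): 27² ≡ 4, rhs ≡ 4 → on.
(5, 2): 2² ≡ 4, rhs ≡ 4 → on.

2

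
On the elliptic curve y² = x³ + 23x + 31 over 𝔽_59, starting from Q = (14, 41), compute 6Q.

(29, 37)

Double-and-add on 6 = (110)₂. Start with Q = (14, 41) for the leading 1-bit.
double: tangent at (14, 41): λ = (3·14² + 23)/(2·41) ≡ 21/23. 23⁻¹ ≡ 18 (mod 59) since 23·18 = 414 ≡ 1, so λ ≡ 21·18 ≡ 24.
  x = λ² - 14 - 14 = 576 - 28 ≡ 17; y = λ·(14 - 17) - 41 ≡ 5. → (17, 5)
add Q: (17, 5) + (14, 41). λ = (41 - 5)/(14 - 17) ≡ 36/56 mod 59. 56⁻¹ ≡ 39 (mod 59), so λ ≡ 47.
  x = λ² - 17 - 14 = 2209 - 31 ≡ 54; y = λ·(17 - 54) - 5 ≡ 26. → (54, 26)
double: tangent at (54, 26): λ = (3·54² + 23)/(2·26) ≡ 39/52. 52⁻¹ ≡ 42 (mod 59), so λ ≡ 39·42 ≡ 45.
  x = λ² - 54 - 54 = 2025 - 108 ≡ 29; y = λ·(54 - 29) - 26 ≡ 37. → (29, 37)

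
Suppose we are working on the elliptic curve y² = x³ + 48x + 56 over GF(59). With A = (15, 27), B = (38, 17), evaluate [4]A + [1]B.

(38, 42)

First 4A:
Double-and-add on 4 = (100)₂. Start with A = (15, 27) for the leading 1-bit.
double: tangent at (15, 27): λ = (3·15² + 48)/(2·27) ≡ 15/54. 54⁻¹ ≡ 47 (mod 59), so λ ≡ 15·47 ≡ 56.
  x = λ² - 15 - 15 = 3136 - 30 ≡ 38; y = λ·(15 - 38) - 27 ≡ 42. → (38, 42)
double: tangent at (38, 42): λ = (3·38² + 48)/(2·42) ≡ 14/25. 25⁻¹ ≡ 26 (mod 59), so λ ≡ 14·26 ≡ 10.
  x = λ² - 38 - 38 = 100 - 76 ≡ 24; y = λ·(38 - 24) - 42 ≡ 39. → (24, 39)
4A = (24, 39).
Finally 4A + B:
(24, 39) + (38, 17). λ = (17 - 39)/(38 - 24) ≡ 37/14 mod 59. 14⁻¹ ≡ 38 (mod 59), so λ ≡ 49.
  x = λ² - 24 - 38 = 2401 - 62 ≡ 38; y = λ·(24 - 38) - 39 ≡ 42. → (38, 42)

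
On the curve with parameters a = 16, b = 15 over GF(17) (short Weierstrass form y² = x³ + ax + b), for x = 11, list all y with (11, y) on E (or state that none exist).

3, 14

x³ + 16x + 15 = 1522 ≡ 9 (mod 17).
Square roots of 9 mod 17: 3 and 14 (since 3² = 9 ≡ 9).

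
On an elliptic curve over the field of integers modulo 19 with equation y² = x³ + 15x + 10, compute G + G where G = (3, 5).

tangent at (3, 5): λ = (3·3² + 15)/(2·5) ≡ 4/10. 10⁻¹ ≡ 2 (mod 19) since 10·2 = 20 ≡ 1, so λ ≡ 4·2 ≡ 8.
  x = λ² - 3 - 3 = 64 - 6 ≡ 1; y = λ·(3 - 1) - 5 ≡ 11. → (1, 11)

(1, 11)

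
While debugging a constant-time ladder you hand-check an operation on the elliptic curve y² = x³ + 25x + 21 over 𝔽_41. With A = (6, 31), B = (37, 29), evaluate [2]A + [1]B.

(10, 0)

First 2A:
Repeated addition: build up to 2A.
2A: tangent at (6, 31): λ = (3·6² + 25)/(2·31) ≡ 10/21. 21⁻¹ ≡ 2 (mod 41) since 21·2 = 42 ≡ 1, so λ ≡ 10·2 ≡ 20.
  x = λ² - 6 - 6 = 400 - 12 ≡ 19; y = λ·(6 - 19) - 31 ≡ 37. → (19, 37)
2A = (19, 37).
Finally 2A + B:
(19, 37) + (37, 29). λ = (29 - 37)/(37 - 19) ≡ 33/18 mod 41. 18⁻¹ ≡ 16 (mod 41) since 18·16 = 288 ≡ 1, so λ ≡ 36.
  x = λ² - 19 - 37 = 1296 - 56 ≡ 10; y = λ·(19 - 10) - 37 ≡ 0. → (10, 0)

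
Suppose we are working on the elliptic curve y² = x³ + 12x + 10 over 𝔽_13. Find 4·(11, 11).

Write G = (11, 11).
Repeated addition: build up to 4G.
2G: tangent at (11, 11): λ = (3·11² + 12)/(2·11) ≡ 11/9. 9⁻¹ ≡ 3 (mod 13) since 9·3 = 27 ≡ 1, so λ ≡ 11·3 ≡ 7.
  x = λ² - 11 - 11 = 49 - 22 ≡ 1; y = λ·(11 - 1) - 11 ≡ 7. → (1, 7)
3G: (1, 7) + (11, 11). λ = (11 - 7)/(11 - 1) ≡ 4/10 mod 13. 10⁻¹ ≡ 4 (mod 13), so λ ≡ 3.
  x = λ² - 1 - 11 = 9 - 12 ≡ 10; y = λ·(1 - 10) - 7 ≡ 5. → (10, 5)
4G: (10, 5) + (11, 11). λ = (11 - 5)/(11 - 10) ≡ 6/1 mod 13. 1⁻¹ ≡ 1 (mod 13), so λ ≡ 6.
  x = λ² - 10 - 11 = 36 - 21 ≡ 2; y = λ·(10 - 2) - 5 ≡ 4. → (2, 4)

(2, 4)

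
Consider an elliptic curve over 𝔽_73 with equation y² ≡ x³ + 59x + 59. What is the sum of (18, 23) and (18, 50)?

The two points share x = 18 and their y-coordinates satisfy 23 + 50 ≡ 0 (mod 73), so they are inverses. Their sum is O.

O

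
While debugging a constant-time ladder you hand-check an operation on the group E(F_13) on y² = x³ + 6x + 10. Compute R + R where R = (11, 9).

tangent at (11, 9): λ = (3·11² + 6)/(2·9) ≡ 5/5. 5⁻¹ ≡ 8 (mod 13), so λ ≡ 5·8 ≡ 1.
  x = λ² - 11 - 11 = 1 - 22 ≡ 5; y = λ·(11 - 5) - 9 ≡ 10. → (5, 10)

(5, 10)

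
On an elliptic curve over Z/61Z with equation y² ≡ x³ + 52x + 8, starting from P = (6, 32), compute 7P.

Repeated addition: build up to 7P.
2P: tangent at (6, 32): λ = (3·6² + 52)/(2·32) ≡ 38/3. 3⁻¹ ≡ 41 (mod 61) since 3·41 = 123 ≡ 1, so λ ≡ 38·41 ≡ 33.
  x = λ² - 6 - 6 = 1089 - 12 ≡ 40; y = λ·(6 - 40) - 32 ≡ 5. → (40, 5)
3P: (40, 5) + (6, 32). λ = (32 - 5)/(6 - 40) ≡ 27/27 mod 61. 27⁻¹ ≡ 52 (mod 61), so λ ≡ 1.
  x = λ² - 40 - 6 = 1 - 46 ≡ 16; y = λ·(40 - 16) - 5 ≡ 19. → (16, 19)
4P: (16, 19) + (6, 32). λ = (32 - 19)/(6 - 16) ≡ 13/51 mod 61. 51⁻¹ ≡ 6 (mod 61), so λ ≡ 17.
  x = λ² - 16 - 6 = 289 - 22 ≡ 23; y = λ·(16 - 23) - 19 ≡ 45. → (23, 45)
5P: (23, 45) + (6, 32). λ = (32 - 45)/(6 - 23) ≡ 48/44 mod 61. 44⁻¹ ≡ 43 (mod 61), so λ ≡ 51.
  x = λ² - 23 - 6 = 2601 - 29 ≡ 10; y = λ·(23 - 10) - 45 ≡ 8. → (10, 8)
6P: (10, 8) + (6, 32). λ = (32 - 8)/(6 - 10) ≡ 24/57 mod 61. 57⁻¹ ≡ 15 (mod 61), so λ ≡ 55.
  x = λ² - 10 - 6 = 3025 - 16 ≡ 20; y = λ·(10 - 20) - 8 ≡ 52. → (20, 52)
7P: (20, 52) + (6, 32). λ = (32 - 52)/(6 - 20) ≡ 41/47 mod 61. 47⁻¹ ≡ 13 (mod 61) since 47·13 = 611 ≡ 1, so λ ≡ 45.
  x = λ² - 20 - 6 = 2025 - 26 ≡ 47; y = λ·(20 - 47) - 52 ≡ 14. → (47, 14)

(47, 14)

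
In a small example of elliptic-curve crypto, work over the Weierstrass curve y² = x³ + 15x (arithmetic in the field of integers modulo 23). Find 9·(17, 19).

Write Q = (17, 19).
Repeated addition: build up to 9Q.
2Q: tangent at (17, 19): λ = (3·17² + 15)/(2·19) ≡ 8/15. 15⁻¹ ≡ 20 (mod 23), so λ ≡ 8·20 ≡ 22.
  x = λ² - 17 - 17 = 484 - 34 ≡ 13; y = λ·(17 - 13) - 19 ≡ 0. → (13, 0)
3Q: (13, 0) + (17, 19). λ = (19 - 0)/(17 - 13) ≡ 19/4 mod 23. 4⁻¹ ≡ 6 (mod 23), so λ ≡ 22.
  x = λ² - 13 - 17 = 484 - 30 ≡ 17; y = λ·(13 - 17) - 0 ≡ 4. → (17, 4)
4Q: (17, 4) + (17, 19): same x and y₁ ≡ -y₂, so the sum is O.
5Q: O + (17, 19) = (17, 19) (identity).
6Q: tangent at (17, 19): λ = (3·17² + 15)/(2·19) ≡ 8/15. 15⁻¹ ≡ 20 (mod 23) since 15·20 = 300 ≡ 1, so λ ≡ 8·20 ≡ 22.
  x = λ² - 17 - 17 = 484 - 34 ≡ 13; y = λ·(17 - 13) - 19 ≡ 0. → (13, 0)
7Q: (13, 0) + (17, 19). λ = (19 - 0)/(17 - 13) ≡ 19/4 mod 23. 4⁻¹ ≡ 6 (mod 23), so λ ≡ 22.
  x = λ² - 13 - 17 = 484 - 30 ≡ 17; y = λ·(13 - 17) - 0 ≡ 4. → (17, 4)
8Q: (17, 4) + (17, 19): same x and y₁ ≡ -y₂, so the sum is O.
9Q: O + (17, 19) = (17, 19) (identity).

(17, 19)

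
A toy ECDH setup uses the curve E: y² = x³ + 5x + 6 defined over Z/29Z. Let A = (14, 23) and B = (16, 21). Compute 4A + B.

(17, 25)

First 4A:
Repeated addition: build up to 4A.
2A: tangent at (14, 23): λ = (3·14² + 5)/(2·23) ≡ 13/17. 17⁻¹ ≡ 12 (mod 29) since 17·12 = 204 ≡ 1, so λ ≡ 13·12 ≡ 11.
  x = λ² - 14 - 14 = 121 - 28 ≡ 6; y = λ·(14 - 6) - 23 ≡ 7. → (6, 7)
3A: (6, 7) + (14, 23). λ = (23 - 7)/(14 - 6) ≡ 16/8 mod 29. 8⁻¹ ≡ 11 (mod 29), so λ ≡ 2.
  x = λ² - 6 - 14 = 4 - 20 ≡ 13; y = λ·(6 - 13) - 7 ≡ 8. → (13, 8)
4A: (13, 8) + (14, 23). λ = (23 - 8)/(14 - 13) ≡ 15/1 mod 29. 1⁻¹ ≡ 1 (mod 29), so λ ≡ 15.
  x = λ² - 13 - 14 = 225 - 27 ≡ 24; y = λ·(13 - 24) - 8 ≡ 1. → (24, 1)
4A = (24, 1).
Finally 4A + B:
(24, 1) + (16, 21). λ = (21 - 1)/(16 - 24) ≡ 20/21 mod 29. 21⁻¹ ≡ 18 (mod 29), so λ ≡ 12.
  x = λ² - 24 - 16 = 144 - 40 ≡ 17; y = λ·(24 - 17) - 1 ≡ 25. → (17, 25)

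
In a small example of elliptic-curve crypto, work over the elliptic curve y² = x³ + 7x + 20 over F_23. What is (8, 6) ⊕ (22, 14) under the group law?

(8, 6) + (22, 14). λ = (14 - 6)/(22 - 8) ≡ 8/14 mod 23. 14⁻¹ ≡ 5 (mod 23), so λ ≡ 17.
  x = λ² - 8 - 22 = 289 - 30 ≡ 6; y = λ·(8 - 6) - 6 ≡ 5. → (6, 5)

(6, 5)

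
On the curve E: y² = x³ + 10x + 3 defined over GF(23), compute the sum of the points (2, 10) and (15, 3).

(2, 10) + (15, 3). λ = (3 - 10)/(15 - 2) ≡ 16/13 mod 23. 13⁻¹ ≡ 16 (mod 23), so λ ≡ 3.
  x = λ² - 2 - 15 = 9 - 17 ≡ 15; y = λ·(2 - 15) - 10 ≡ 20. → (15, 20)

(15, 20)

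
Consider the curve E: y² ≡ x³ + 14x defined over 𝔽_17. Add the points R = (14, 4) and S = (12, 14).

(16, 6)

(14, 4) + (12, 14). λ = (14 - 4)/(12 - 14) ≡ 10/15 mod 17. 15⁻¹ ≡ 8 (mod 17) since 15·8 = 120 ≡ 1, so λ ≡ 12.
  x = λ² - 14 - 12 = 144 - 26 ≡ 16; y = λ·(14 - 16) - 4 ≡ 6. → (16, 6)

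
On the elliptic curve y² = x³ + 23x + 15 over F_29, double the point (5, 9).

tangent at (5, 9): λ = (3·5² + 23)/(2·9) ≡ 11/18. 18⁻¹ ≡ 21 (mod 29), so λ ≡ 11·21 ≡ 28.
  x = λ² - 5 - 5 = 784 - 10 ≡ 20; y = λ·(5 - 20) - 9 ≡ 6. → (20, 6)

(20, 6)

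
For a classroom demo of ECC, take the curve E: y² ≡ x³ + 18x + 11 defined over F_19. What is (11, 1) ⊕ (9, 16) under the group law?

(3, 15)

(11, 1) + (9, 16). λ = (16 - 1)/(9 - 11) ≡ 15/17 mod 19. 17⁻¹ ≡ 9 (mod 19), so λ ≡ 2.
  x = λ² - 11 - 9 = 4 - 20 ≡ 3; y = λ·(11 - 3) - 1 ≡ 15. → (3, 15)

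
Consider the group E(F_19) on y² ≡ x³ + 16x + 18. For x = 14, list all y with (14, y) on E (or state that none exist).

none

x³ + 16x + 18 = 2986 ≡ 3 (mod 19).
3 is a non-residue mod 19; no y exists.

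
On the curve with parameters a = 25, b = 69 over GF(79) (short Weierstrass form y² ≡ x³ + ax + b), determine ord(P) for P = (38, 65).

2P: tangent at (38, 65): λ = (3·38² + 25)/(2·65) ≡ 12/51. 51⁻¹ ≡ 31 (mod 79), so λ ≡ 12·31 ≡ 56.
  x = λ² - 38 - 38 = 3136 - 76 ≡ 58; y = λ·(38 - 58) - 65 ≡ 0. → (58, 0)
3P: (58, 0) + (38, 65). λ = (65 - 0)/(38 - 58) ≡ 65/59 mod 79. 59⁻¹ ≡ 75 (mod 79), so λ ≡ 56.
  x = λ² - 58 - 38 = 3136 - 96 ≡ 38; y = λ·(58 - 38) - 0 ≡ 14. → (38, 14)
4P: (38, 14) + (38, 65): same x and y₁ ≡ -y₂, so the sum is O.
4P = O, so the order is 4.

4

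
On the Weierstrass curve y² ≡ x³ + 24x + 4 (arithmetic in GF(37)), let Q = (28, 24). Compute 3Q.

(4, 33)

Repeated addition: build up to 3Q.
2Q: tangent at (28, 24): λ = (3·28² + 24)/(2·24) ≡ 8/11. 11⁻¹ ≡ 27 (mod 37), so λ ≡ 8·27 ≡ 31.
  x = λ² - 28 - 28 = 961 - 56 ≡ 17; y = λ·(28 - 17) - 24 ≡ 21. → (17, 21)
3Q: (17, 21) + (28, 24). λ = (24 - 21)/(28 - 17) ≡ 3/11 mod 37. 11⁻¹ ≡ 27 (mod 37) since 11·27 = 297 ≡ 1, so λ ≡ 7.
  x = λ² - 17 - 28 = 49 - 45 ≡ 4; y = λ·(17 - 4) - 21 ≡ 33. → (4, 33)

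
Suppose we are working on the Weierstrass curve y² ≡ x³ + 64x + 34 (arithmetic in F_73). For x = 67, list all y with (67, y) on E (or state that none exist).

x³ + 64x + 34 = 305085 ≡ 18 (mod 73).
Square roots of 18 mod 73: 23 and 50 (since 23² = 529 ≡ 18).

23, 50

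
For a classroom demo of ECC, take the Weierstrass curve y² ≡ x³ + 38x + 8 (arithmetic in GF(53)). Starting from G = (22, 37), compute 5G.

(33, 24)

Double-and-add on 5 = (101)₂. Start with G = (22, 37) for the leading 1-bit.
double: tangent at (22, 37): λ = (3·22² + 38)/(2·37) ≡ 6/21. 21⁻¹ ≡ 48 (mod 53) since 21·48 = 1008 ≡ 1, so λ ≡ 6·48 ≡ 23.
  x = λ² - 22 - 22 = 529 - 44 ≡ 8; y = λ·(22 - 8) - 37 ≡ 20. → (8, 20)
double: tangent at (8, 20): λ = (3·8² + 38)/(2·20) ≡ 18/40. 40⁻¹ ≡ 4 (mod 53), so λ ≡ 18·4 ≡ 19.
  x = λ² - 8 - 8 = 361 - 16 ≡ 27; y = λ·(8 - 27) - 20 ≡ 43. → (27, 43)
add G: (27, 43) + (22, 37). λ = (37 - 43)/(22 - 27) ≡ 47/48 mod 53. 48⁻¹ ≡ 21 (mod 53) since 48·21 = 1008 ≡ 1, so λ ≡ 33.
  x = λ² - 27 - 22 = 1089 - 49 ≡ 33; y = λ·(27 - 33) - 43 ≡ 24. → (33, 24)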